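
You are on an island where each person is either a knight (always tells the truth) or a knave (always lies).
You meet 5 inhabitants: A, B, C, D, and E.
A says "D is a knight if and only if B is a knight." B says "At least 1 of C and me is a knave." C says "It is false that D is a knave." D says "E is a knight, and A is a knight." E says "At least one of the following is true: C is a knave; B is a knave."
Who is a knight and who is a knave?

Knights: B and E. Knaves: A, C, and D.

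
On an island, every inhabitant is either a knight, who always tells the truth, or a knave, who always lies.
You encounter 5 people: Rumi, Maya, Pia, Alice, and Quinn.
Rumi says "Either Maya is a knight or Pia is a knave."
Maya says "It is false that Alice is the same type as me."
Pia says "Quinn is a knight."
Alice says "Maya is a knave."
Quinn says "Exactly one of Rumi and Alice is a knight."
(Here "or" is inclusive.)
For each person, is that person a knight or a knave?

Rumi is a knight, Maya is a knight, Pia is a knight, Alice is a knave, and Quinn is a knight.

Suppose Rumi is a knave. Then Rumi's statement "either Maya is a knight or Pia is a knave" would have to be false. Checking the 16 ways to assign the others, none is consistent with every speaker.
(For instance, with Maya=knight, Pia=knight, Alice=knave, Quinn=knight, Rumi's claim "either Maya is a knight or Pia is a knave" comes out true where it would need to be false.)
So Rumi must be a knight, making "either Maya is a knight or Pia is a knave" true. Taking Rumi=knight, Maya=knight, Pia=knight, Alice=knave, Quinn=knight, each remaining statement checks out:
  Maya (knight): "it is false that Alice is the same type as me" — true. ✓
  Pia (knight): "Quinn is a knight" — true. ✓
  Alice (knave): "Maya is a knave" — false. ✓
  Quinn (knight): "exactly one of Rumi and Alice is a knight" — true. ✓
This is the unique consistent assignment.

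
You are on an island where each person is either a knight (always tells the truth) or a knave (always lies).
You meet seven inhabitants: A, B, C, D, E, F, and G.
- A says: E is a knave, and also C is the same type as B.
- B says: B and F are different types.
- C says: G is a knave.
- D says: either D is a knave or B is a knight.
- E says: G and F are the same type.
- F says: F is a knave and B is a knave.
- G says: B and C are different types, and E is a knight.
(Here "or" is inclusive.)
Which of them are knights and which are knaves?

Knights: B, C, D, and E. Knaves: A, F, and G.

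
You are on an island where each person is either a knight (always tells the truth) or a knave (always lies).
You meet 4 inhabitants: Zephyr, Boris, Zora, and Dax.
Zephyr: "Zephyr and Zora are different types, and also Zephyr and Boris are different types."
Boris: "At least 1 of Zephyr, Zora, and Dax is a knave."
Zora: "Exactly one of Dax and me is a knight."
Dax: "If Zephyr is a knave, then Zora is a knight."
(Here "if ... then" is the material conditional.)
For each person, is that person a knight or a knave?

Knights: Boris. Knaves: Zephyr, Zora, and Dax.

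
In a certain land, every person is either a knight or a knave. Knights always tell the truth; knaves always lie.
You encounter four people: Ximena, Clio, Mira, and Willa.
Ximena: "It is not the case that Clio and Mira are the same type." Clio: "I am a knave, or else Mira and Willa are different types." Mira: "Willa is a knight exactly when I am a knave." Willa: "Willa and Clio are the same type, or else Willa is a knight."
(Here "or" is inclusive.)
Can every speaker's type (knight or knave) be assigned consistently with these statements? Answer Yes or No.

Yes

One consistent assignment: Ximena=knave, Clio=knight, Mira=knight, Willa=knave.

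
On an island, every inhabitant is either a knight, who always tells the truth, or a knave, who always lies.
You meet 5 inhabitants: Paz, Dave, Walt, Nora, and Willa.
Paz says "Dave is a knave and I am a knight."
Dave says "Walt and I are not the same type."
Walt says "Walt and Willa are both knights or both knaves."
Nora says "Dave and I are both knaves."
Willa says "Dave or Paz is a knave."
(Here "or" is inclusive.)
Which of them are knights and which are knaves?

Paz is a knave, Dave is a knight, Walt is a knave, Nora is a knave, and Willa is a knight.

Since Paz is a knave, "Dave is a knave and I am a knight" needs to be False, which holds.
Dave is a knight; "Walt and I are not the same type" is True, as required.
Walt (knave): "Walt and Willa are both knights or both knaves" — False. ✓
Nora is a knave; "Dave and I are both knaves" is False, as required.
As a knight, Willa's statement "Dave or Paz is a knave" should be True; it is.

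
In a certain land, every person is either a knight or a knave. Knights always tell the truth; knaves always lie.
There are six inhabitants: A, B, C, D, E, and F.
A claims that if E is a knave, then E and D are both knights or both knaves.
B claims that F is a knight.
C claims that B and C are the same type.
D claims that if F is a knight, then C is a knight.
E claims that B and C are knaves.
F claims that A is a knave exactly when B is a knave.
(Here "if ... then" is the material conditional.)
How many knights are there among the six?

3

The unique consistent assignment is A=knight, B=knight, C=knave, D=knave, E=knave, F=knight.
That has 3 knights.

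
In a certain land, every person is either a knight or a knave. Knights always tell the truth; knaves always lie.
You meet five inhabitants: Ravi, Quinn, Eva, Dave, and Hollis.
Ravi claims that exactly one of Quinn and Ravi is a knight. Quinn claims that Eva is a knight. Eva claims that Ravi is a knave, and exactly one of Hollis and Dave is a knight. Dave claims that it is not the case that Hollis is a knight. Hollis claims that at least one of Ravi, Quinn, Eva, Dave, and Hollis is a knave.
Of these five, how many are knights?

The unique consistent assignment is Ravi=knight, Quinn=knave, Eva=knave, Dave=knave, Hollis=knight.
That has 2 knights.

2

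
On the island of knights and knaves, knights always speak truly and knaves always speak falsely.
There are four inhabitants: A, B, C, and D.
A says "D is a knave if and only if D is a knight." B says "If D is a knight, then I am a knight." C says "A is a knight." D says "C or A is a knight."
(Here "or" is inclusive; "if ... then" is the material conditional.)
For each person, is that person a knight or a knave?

A is a knave, B is a knight, C is a knave, and D is a knave.

A is a knave; "D is a knave if and only if D is a knight" is False, as required.
Since B is a knight, "if D is a knight, then I am a knight" needs to be True, which holds.
C (knave): "A is a knight" — False. ✓
As a knave, D's statement "C or A is a knight" should be False; it is.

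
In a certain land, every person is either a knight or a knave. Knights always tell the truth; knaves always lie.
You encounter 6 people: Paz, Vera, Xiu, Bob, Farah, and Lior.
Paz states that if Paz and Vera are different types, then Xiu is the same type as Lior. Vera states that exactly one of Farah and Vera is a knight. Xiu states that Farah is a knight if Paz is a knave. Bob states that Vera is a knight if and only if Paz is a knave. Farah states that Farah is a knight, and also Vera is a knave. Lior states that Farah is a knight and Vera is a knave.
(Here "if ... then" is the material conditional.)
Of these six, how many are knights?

3

The unique consistent assignment is Paz=knight, Vera=knight, Xiu=knight, Bob=knave, Farah=knave, Lior=knave.
That has 3 knights.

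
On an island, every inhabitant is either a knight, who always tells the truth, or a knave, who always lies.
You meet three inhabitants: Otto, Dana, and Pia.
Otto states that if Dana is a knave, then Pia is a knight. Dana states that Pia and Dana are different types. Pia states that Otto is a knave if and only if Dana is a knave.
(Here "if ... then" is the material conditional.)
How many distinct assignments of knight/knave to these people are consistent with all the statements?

0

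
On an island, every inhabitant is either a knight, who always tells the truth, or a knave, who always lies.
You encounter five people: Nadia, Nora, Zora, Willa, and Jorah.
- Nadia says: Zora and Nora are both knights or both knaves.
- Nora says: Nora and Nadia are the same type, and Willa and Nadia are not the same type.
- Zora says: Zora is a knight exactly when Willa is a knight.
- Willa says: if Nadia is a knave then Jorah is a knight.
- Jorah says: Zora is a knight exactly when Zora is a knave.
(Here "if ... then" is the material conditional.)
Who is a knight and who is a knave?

Suppose Nadia is a knave. Then Nadia's statement "Zora and Nora are both knights or both knaves" would have to be false. Checking the 16 ways to assign the others, none is consistent with every speaker.
(For instance, with Nora=knave, Zora=knave, Willa=knight, Jorah=knave, Nadia's claim "Zora and Nora are both knights or both knaves" comes out true where it would need to be false.)
So Nadia must be a knight, making "Zora and Nora are both knights or both knaves" true. Taking Nadia=knight, Nora=knave, Zora=knave, Willa=knight, Jorah=knave, each remaining statement checks out:
  Nora (knave): "Nora and Nadia are the same type, and Willa and Nadia are not the same type" — false. ✓
  Zora (knave): "Zora is a knight exactly when Willa is a knight" — false. ✓
  Willa (knight): "if Nadia is a knave then Jorah is a knight" — true. ✓
  Jorah (knave): "Zora is a knight exactly when Zora is a knave" — false. ✓
This is the unique consistent assignment.

Nadia is a knight, Nora is a knave, Zora is a knave, Willa is a knight, and Jorah is a knave.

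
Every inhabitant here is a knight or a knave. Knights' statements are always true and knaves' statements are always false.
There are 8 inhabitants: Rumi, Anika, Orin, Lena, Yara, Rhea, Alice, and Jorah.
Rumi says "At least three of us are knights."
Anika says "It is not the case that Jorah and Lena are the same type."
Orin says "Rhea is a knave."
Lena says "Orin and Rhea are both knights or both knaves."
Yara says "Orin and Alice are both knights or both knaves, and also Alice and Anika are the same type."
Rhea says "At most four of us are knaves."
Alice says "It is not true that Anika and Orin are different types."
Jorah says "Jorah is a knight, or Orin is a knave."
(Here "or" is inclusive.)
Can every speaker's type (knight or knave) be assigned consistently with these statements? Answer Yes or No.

Yes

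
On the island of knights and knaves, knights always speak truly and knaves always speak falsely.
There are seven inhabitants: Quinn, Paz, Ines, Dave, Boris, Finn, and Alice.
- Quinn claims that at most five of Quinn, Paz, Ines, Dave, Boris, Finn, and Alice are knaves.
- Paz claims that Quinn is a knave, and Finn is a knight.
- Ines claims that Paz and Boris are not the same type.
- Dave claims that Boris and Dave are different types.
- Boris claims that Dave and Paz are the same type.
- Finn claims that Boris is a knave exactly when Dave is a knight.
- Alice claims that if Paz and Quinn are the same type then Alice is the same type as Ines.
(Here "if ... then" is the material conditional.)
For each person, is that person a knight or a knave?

Quinn is a knight, Paz is a knave, Ines is a knave, Dave is a knight, Boris is a knave, Finn is a knight, and Alice is a knight.

Quinn is a knight; "at most five of Quinn, Paz, Ines, Dave, Boris, Finn, and Alice are knaves" is true, as required.
Paz is a knave, and the claim "Quinn is a knave, and Finn is a knight" is indeed False.
Ines (knave): "Paz and Boris are not the same type" — False. ✓
Since Dave is a knight, "Boris and Dave are different types" needs to be true, which holds.
Boris is a knave; "Dave and Paz are the same type" is False, as required.
As a knight, Finn's statement "Boris is a knave exactly when Dave is a knight" should be true; it is.
As a knight, Alice's statement "if Paz and Quinn are the same type then Alice is the same type as Ines" should be true; it is.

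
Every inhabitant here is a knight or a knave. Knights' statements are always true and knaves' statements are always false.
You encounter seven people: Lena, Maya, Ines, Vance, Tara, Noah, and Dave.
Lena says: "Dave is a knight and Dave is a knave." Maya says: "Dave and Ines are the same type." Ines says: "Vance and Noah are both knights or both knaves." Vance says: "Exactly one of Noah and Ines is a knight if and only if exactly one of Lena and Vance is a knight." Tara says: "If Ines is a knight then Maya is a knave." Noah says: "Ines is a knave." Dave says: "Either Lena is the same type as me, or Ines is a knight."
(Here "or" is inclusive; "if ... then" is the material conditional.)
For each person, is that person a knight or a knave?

Since Lena is a knave, "Dave is a knight and Dave is a knave" needs to be false, which holds.
Maya is a knight; "Dave and Ines are the same type" is True, as required.
Since Ines is a knight, "Vance and Noah are both knights or both knaves" needs to be True, which holds.
Vance is a knave, and the claim "exactly one of Noah and Ines is a knight if and only if exactly one of Lena and Vance is a knight" is indeed false.
Tara is a knave; "if Ines is a knight then Maya is a knave" is false, as required.
As a knave, Noah's statement "Ines is a knave" should be false; it is.
Dave is a knight, so "either Lena is the same type as me, or Ines is a knight" must be True — and it is.

Knights: Maya, Ines, and Dave. Knaves: Lena, Vance, Tara, and Noah.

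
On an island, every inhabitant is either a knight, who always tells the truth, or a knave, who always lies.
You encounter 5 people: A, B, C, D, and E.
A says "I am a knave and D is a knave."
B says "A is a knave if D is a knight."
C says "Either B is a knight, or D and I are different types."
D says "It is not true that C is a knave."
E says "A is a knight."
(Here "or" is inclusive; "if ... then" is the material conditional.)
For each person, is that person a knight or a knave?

Knights: B, C, and D. Knaves: A and E.

As a knave, A's statement "I am a knave and D is a knave" should be false; it is.
B (knight): "A is a knave if D is a knight" — True. ✓
C is a knight, so "either B is a knight, or D and I are different types" must be True — and it is.
D is a knight, and the claim "it is not true that C is a knave" is indeed True.
E is a knave, so "A is a knight" must be false — and it is.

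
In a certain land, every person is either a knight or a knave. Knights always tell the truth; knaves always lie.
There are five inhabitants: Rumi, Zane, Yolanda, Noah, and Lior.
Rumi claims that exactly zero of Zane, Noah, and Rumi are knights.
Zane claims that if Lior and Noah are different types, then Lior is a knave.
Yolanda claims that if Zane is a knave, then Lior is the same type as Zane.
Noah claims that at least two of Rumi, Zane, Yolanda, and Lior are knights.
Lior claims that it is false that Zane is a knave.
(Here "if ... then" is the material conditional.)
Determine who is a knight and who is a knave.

Suppose Rumi is a knight. Then Rumi's statement "exactly zero of Zane, Noah, and Rumi are knights" would have to be true. Checking the 16 ways to assign the others, none is consistent with every speaker.
(For instance, with Zane=knight, Yolanda=knight, Noah=knight, Lior=knight, Rumi's claim "exactly zero of Zane, Noah, and Rumi are knights" comes out false where it would need to be true.)
So Rumi must be a knave, making "exactly zero of Zane, Noah, and Rumi are knights" false. Taking Rumi=knave, Zane=knight, Yolanda=knight, Noah=knight, Lior=knight, each remaining statement checks out:
  Zane (knight): "if Lior and Noah are different types, then Lior is a knave" — true. ✓
  Yolanda (knight): "if Zane is a knave, then Lior is the same type as Zane" — true. ✓
  Noah (knight): "at least two of Rumi, Zane, Yolanda, and Lior are knights" — true. ✓
  Lior (knight): "it is false that Zane is a knave" — true. ✓
This is the unique consistent assignment.

Rumi is a knave, Zane is a knight, Yolanda is a knight, Noah is a knight, and Lior is a knight.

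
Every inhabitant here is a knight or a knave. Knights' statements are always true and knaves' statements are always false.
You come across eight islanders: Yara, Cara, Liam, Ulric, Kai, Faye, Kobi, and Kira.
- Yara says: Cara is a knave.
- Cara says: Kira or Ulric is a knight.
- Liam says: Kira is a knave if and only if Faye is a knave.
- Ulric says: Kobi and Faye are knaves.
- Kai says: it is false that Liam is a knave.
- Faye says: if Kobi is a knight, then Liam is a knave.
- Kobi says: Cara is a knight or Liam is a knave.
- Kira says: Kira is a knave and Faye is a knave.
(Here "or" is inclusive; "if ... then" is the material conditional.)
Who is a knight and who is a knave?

Yara (knight): "Cara is a knave" — True. ✓
Cara is a knave, and the claim "Kira or Ulric is a knight" is indeed False.
Since Liam is a knave, "Kira is a knave if and only if Faye is a knave" needs to be False, which holds.
Ulric is a knave, so "Kobi and Faye are knaves" must be False — and it is.
Kai is a knave, so "it is false that Liam is a knave" must be False — and it is.
Faye is a knight; "if Kobi is a knight, then Liam is a knave" is True, as required.
Kobi is a knight, and the claim "Cara is a knight or Liam is a knave" is indeed True.
Kira is a knave; "Kira is a knave and Faye is a knave" is False, as required.

Knights: Yara, Faye, and Kobi. Knaves: Cara, Liam, Ulric, Kai, and Kira.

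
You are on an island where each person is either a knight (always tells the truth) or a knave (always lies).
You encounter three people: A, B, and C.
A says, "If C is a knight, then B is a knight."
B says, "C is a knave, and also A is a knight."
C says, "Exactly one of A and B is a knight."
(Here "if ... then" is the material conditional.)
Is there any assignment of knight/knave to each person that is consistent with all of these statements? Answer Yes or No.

Yes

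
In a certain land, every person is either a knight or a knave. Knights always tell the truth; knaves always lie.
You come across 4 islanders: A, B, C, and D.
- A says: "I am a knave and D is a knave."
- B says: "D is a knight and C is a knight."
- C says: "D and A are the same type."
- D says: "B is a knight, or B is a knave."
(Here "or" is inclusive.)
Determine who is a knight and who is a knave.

A is a knave, B is a knave, C is a knave, and D is a knight.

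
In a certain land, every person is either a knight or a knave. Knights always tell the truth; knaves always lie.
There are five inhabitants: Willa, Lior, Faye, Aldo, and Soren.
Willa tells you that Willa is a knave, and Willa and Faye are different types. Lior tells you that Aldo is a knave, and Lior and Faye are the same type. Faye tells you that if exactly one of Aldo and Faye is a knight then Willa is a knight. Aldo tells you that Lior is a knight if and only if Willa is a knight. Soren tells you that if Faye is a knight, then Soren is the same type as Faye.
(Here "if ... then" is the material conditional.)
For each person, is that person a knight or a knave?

Knights: Aldo and Soren. Knaves: Willa, Lior, and Faye.

Suppose Willa is a knight. Then Willa's statement "Willa is a knave, and Willa and Faye are different types" would have to be true. Checking the 16 ways to assign the others, none is consistent with every speaker.
(For instance, with Lior=knave, Faye=knave, Aldo=knight, Soren=knight, Willa's claim "Willa is a knave, and Willa and Faye are different types" comes out false where it would need to be true.)
So Willa must be a knave, making "Willa is a knave, and Willa and Faye are different types" false. Taking Willa=knave, Lior=knave, Faye=knave, Aldo=knight, Soren=knight, each remaining statement checks out:
  Lior (knave): "Aldo is a knave, and Lior and Faye are the same type" — false. ✓
  Faye (knave): "if exactly one of Aldo and Faye is a knight then Willa is a knight" — false. ✓
  Aldo (knight): "Lior is a knight if and only if Willa is a knight" — true. ✓
  Soren (knight): "if Faye is a knight, then Soren is the same type as Faye" — true. ✓
This is the unique consistent assignment.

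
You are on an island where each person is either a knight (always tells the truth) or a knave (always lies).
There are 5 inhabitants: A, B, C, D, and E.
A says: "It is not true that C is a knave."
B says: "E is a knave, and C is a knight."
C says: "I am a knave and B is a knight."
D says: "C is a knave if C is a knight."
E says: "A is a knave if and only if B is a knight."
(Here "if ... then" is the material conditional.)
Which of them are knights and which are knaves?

Suppose A is a knight. Then A's statement "it is not true that C is a knave" would have to be true. Checking the 16 ways to assign the others, none is consistent with every speaker.
(For instance, with B=knave, C=knave, D=knight, E=knave, A's claim "it is not true that C is a knave" comes out false where it would need to be true.)
So A must be a knave, making "it is not true that C is a knave" false. Taking A=knave, B=knave, C=knave, D=knight, E=knave, each remaining statement checks out:
  B (knave): "E is a knave, and C is a knight" — false. ✓
  C (knave): "I am a knave and B is a knight" — false. ✓
  D (knight): "C is a knave if C is a knight" — true. ✓
  E (knave): "A is a knave if and only if B is a knight" — false. ✓
This is the unique consistent assignment.

A is a knave, B is a knave, C is a knave, D is a knight, and E is a knave.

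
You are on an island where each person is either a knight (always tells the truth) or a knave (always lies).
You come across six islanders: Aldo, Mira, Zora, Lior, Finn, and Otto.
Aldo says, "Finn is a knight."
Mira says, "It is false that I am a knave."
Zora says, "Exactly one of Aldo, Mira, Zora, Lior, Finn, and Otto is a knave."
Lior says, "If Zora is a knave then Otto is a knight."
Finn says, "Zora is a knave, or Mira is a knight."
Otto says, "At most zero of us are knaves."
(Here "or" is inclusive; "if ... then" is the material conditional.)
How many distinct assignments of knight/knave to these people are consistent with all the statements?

3

Consistent assignments:
  Aldo=knight, Mira=knight, Zora=knight, Lior=knight, Finn=knight, Otto=knave
  Aldo=knight, Mira=knight, Zora=knave, Lior=knave, Finn=knight, Otto=knave
  Aldo=knight, Mira=knave, Zora=knave, Lior=knave, Finn=knight, Otto=knave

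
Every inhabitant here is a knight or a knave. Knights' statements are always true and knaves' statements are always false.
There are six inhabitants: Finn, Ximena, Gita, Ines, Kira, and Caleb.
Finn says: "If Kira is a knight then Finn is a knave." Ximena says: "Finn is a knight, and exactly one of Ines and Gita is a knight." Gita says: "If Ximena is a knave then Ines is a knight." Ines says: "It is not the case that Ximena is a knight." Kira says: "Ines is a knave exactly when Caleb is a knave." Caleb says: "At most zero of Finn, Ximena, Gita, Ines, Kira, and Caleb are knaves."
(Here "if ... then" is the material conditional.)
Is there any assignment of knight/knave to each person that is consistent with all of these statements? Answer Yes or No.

One consistent assignment: Finn=knight, Ximena=knave, Gita=knight, Ines=knight, Kira=knave, Caleb=knave.

Yes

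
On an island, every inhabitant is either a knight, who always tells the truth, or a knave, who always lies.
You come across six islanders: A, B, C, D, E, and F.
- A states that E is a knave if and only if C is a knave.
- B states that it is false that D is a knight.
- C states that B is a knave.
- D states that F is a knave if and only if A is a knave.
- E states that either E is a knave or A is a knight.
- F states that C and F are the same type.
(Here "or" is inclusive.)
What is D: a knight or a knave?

D is a knight.

Consistent assignments: {A=knight, B=knave, C=knight, D=knight, E=knight, F=knight}
In every consistent assignment, D is a knight.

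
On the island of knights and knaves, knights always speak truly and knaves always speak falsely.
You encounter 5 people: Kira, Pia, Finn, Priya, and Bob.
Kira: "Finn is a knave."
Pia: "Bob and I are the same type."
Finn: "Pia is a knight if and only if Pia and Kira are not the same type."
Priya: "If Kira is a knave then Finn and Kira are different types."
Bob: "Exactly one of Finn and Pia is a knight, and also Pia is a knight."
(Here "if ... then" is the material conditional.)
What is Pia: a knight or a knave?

Pia is a knight.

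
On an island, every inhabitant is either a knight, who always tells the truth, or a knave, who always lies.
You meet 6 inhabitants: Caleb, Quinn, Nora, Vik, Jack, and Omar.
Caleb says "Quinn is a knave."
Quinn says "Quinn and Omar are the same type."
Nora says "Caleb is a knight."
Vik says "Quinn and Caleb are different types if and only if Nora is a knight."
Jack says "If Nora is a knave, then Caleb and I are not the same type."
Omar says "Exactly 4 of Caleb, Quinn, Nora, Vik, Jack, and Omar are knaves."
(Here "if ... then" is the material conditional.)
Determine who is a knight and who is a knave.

Knights: Quinn and Omar. Knaves: Caleb, Nora, Vik, and Jack.

Caleb is a knave, and the claim "Quinn is a knave" is indeed false.
Quinn (knight): "Quinn and Omar are the same type" — true. ✓
Since Nora is a knave, "Caleb is a knight" needs to be false, which holds.
Vik is a knave, and the claim "Quinn and Caleb are different types if and only if Nora is a knight" is indeed false.
Jack (knave): "if Nora is a knave, then Caleb and I are not the same type" — false. ✓
As a knight, Omar's statement "exactly 4 of Caleb, Quinn, Nora, Vik, Jack, and Omar are knaves" should be true; it is.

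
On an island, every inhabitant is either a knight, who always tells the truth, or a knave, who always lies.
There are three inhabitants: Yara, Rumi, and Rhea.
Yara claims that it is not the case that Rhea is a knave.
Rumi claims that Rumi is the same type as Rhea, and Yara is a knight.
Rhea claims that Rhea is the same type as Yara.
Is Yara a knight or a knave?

Yara is a knight.

Consistent assignments: {Yara=knight, Rumi=knight, Rhea=knight}; {Yara=knight, Rumi=knave, Rhea=knight}
In every consistent assignment, Yara is a knight.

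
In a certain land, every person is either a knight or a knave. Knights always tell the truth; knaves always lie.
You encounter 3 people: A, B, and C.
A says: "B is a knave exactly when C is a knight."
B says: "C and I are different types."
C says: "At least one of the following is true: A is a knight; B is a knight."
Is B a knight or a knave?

B is a knave.

Consistent assignments: {A=knave, B=knave, C=knave}
In every consistent assignment, B is a knave.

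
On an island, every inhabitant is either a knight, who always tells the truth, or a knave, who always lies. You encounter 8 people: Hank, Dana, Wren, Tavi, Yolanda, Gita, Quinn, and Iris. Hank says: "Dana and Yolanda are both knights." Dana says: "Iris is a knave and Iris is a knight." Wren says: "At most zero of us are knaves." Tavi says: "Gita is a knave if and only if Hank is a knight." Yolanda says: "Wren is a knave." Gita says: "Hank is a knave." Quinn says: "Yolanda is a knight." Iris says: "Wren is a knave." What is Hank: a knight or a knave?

Consistent assignments: {Hank=knave, Dana=knave, Wren=knave, Tavi=knight, Yolanda=knight, Gita=knight, Quinn=knight, Iris=knight}
In every consistent assignment, Hank is a knave.

Hank is a knave.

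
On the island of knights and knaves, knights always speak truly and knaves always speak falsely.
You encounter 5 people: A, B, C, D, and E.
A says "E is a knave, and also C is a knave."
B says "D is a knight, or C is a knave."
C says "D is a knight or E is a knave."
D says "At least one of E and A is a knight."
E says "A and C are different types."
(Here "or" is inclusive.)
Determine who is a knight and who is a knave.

A is a knave; "E is a knave, and also C is a knave" is False, as required.
B is a knight; "D is a knight, or C is a knave" is True, as required.
C (knight): "D is a knight or E is a knave" — True. ✓
D is a knight, so "at least one of E and A is a knight" must be True — and it is.
As a knight, E's statement "A and C are different types" should be True; it is.

Knights: B, C, D, and E. Knaves: A.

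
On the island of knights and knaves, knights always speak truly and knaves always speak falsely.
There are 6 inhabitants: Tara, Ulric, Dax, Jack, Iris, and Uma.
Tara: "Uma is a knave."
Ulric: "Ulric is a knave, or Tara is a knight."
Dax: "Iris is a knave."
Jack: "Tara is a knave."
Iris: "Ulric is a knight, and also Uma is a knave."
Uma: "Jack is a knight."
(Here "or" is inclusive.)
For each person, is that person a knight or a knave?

Knights: Tara, Ulric, and Iris. Knaves: Dax, Jack, and Uma.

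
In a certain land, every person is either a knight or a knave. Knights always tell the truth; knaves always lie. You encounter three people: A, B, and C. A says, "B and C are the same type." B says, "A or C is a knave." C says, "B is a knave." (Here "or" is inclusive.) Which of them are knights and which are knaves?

A is a knave, B is a knight, and C is a knave.

A (knave): "B and C are the same type" — false. ✓
B is a knight; "A or C is a knave" is true, as required.
C is a knave, and the claim "B is a knave" is indeed false.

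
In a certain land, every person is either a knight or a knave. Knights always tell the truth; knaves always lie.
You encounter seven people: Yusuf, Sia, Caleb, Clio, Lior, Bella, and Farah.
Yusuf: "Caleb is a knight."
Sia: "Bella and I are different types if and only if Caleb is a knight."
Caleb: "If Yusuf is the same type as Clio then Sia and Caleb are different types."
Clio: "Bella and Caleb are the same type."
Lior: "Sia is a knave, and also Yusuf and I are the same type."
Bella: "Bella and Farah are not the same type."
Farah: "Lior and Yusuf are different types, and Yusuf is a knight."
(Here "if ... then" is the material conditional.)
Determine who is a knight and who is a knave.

Yusuf is a knight, Sia is a knave, Caleb is a knight, Clio is a knave, Lior is a knight, Bella is a knave, and Farah is a knave.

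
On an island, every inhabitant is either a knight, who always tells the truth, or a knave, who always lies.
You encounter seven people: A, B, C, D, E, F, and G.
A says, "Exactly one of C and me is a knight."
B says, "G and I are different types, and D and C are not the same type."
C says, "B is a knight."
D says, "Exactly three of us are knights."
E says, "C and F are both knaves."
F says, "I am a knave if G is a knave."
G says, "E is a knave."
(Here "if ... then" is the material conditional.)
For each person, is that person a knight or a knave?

Knights: F and G. Knaves: A, B, C, D, and E.

A is a knave, so "exactly one of C and me is a knight" must be false — and it is.
B is a knave, and the claim "G and I are different types, and D and C are not the same type" is indeed false.
C is a knave, so "B is a knight" must be false — and it is.
D is a knave, so "exactly three of us are knights" must be false — and it is.
E is a knave, so "C and F are both knaves" must be false — and it is.
Since F is a knight, "I am a knave if G is a knave" needs to be true, which holds.
G (knight): "E is a knave" — true. ✓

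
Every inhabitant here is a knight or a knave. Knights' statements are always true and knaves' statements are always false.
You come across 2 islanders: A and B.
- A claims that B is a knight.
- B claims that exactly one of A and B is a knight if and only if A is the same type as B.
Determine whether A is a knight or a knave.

Consistent assignments: {A=knave, B=knave}
In every consistent assignment, A is a knave.

A is a knave.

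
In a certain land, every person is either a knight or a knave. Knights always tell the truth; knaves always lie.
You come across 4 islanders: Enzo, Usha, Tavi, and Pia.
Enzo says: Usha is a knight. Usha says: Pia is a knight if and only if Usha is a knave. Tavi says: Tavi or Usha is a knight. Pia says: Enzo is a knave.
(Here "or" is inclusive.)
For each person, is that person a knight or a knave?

Knights: Enzo, Usha, and Tavi. Knaves: Pia.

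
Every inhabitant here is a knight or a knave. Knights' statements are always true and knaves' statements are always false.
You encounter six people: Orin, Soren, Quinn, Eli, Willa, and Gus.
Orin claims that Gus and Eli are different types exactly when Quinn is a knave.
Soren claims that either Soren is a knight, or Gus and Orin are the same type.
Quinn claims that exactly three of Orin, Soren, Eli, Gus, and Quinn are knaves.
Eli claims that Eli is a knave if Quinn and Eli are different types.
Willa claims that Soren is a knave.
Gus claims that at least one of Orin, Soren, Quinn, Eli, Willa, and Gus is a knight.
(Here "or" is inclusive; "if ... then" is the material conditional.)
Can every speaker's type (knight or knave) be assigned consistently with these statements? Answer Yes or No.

Checking all 64 assignments, each has at least one speaker whose statement's truth value contradicts their type.

No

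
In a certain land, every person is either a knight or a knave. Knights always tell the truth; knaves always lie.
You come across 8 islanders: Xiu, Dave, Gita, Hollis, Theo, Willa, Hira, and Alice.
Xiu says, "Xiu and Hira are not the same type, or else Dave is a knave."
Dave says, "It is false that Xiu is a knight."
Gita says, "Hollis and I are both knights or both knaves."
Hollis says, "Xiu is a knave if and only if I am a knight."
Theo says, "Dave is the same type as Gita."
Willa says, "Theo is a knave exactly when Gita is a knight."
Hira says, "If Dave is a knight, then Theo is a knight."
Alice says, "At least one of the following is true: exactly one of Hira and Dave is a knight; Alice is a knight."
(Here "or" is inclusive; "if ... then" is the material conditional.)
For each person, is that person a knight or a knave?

As a knave, Xiu's statement "Xiu and Hira are not the same type, or else Dave is a knave" should be false; it is.
Dave is a knight, so "it is false that Xiu is a knight" must be true — and it is.
Gita (knave): "Hollis and I are both knights or both knaves" — false. ✓
As a knight, Hollis's statement "Xiu is a knave if and only if I am a knight" should be true; it is.
Theo is a knave; "Dave is the same type as Gita" is false, as required.
Willa is a knave, and the claim "Theo is a knave exactly when Gita is a knight" is indeed false.
Since Hira is a knave, "if Dave is a knight, then Theo is a knight" needs to be false, which holds.
Alice (knight): "at least one of the following is true: exactly one of Hira and Dave is a knight; Alice is a knight" — true. ✓

Knights: Dave, Hollis, and Alice. Knaves: Xiu, Gita, Theo, Willa, and Hira.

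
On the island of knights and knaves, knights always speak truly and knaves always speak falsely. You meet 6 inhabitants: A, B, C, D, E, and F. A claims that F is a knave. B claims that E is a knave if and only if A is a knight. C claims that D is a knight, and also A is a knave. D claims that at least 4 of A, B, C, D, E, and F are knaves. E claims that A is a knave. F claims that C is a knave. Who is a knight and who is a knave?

A is a knave, so "F is a knave" must be false — and it is.
B (knight): "E is a knave if and only if A is a knight" — true. ✓
As a knave, C's statement "D is a knight, and also A is a knave" should be false; it is.
Since D is a knave, "at least 4 of A, B, C, D, E, and F are knaves" needs to be false, which holds.
As a knight, E's statement "A is a knave" should be true; it is.
F is a knight; "C is a knave" is true, as required.

Knights: B, E, and F. Knaves: A, C, and D.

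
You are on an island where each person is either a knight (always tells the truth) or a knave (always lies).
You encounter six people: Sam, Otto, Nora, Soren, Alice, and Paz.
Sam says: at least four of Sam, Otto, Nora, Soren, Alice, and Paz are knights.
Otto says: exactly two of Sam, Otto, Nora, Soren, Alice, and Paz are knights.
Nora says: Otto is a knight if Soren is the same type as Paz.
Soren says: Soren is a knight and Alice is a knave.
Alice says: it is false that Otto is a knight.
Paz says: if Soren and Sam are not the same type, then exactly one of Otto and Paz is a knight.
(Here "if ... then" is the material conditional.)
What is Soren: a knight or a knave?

Soren is a knave.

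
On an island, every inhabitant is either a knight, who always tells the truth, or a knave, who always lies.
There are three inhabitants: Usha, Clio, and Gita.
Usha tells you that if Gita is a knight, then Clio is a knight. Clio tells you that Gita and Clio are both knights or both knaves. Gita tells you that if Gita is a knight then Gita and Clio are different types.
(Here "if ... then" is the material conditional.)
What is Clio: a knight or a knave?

Clio is a knave.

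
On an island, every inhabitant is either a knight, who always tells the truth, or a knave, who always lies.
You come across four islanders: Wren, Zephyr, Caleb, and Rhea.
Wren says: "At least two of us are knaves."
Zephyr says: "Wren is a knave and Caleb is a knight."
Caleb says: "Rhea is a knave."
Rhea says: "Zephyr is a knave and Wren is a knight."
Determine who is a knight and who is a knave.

Wren is a knight, Zephyr is a knave, Caleb is a knave, and Rhea is a knight.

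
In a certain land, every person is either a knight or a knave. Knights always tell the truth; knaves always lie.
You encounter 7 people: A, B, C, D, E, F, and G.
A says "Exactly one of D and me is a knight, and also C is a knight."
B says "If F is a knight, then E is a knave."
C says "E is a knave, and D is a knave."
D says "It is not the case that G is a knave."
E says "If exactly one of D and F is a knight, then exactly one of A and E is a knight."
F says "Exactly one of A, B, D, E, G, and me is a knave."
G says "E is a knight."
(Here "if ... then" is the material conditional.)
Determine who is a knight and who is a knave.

A is a knave, B is a knight, C is a knave, D is a knight, E is a knight, F is a knave, and G is a knight.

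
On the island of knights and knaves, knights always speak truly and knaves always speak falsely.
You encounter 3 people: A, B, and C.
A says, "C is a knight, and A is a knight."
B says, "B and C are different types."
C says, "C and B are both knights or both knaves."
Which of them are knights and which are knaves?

A is a knave, B is a knight, and C is a knave.

Since A is a knave, "C is a knight, and A is a knight" needs to be False, which holds.
Since B is a knight, "B and C are different types" needs to be True, which holds.
C is a knave, so "C and B are both knights or both knaves" must be False — and it is.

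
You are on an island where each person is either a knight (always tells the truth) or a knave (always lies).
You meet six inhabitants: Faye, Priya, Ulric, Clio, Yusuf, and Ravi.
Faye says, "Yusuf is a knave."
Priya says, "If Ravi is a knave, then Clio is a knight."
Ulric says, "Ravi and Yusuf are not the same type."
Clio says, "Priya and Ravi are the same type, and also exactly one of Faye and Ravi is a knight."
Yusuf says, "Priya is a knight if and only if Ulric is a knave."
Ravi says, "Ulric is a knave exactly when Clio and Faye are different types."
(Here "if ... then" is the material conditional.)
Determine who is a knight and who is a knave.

Faye is a knave; "Yusuf is a knave" is False, as required.
Priya is a knight, and the claim "if Ravi is a knave, then Clio is a knight" is indeed true.
Ulric is a knave; "Ravi and Yusuf are not the same type" is False, as required.
Clio is a knight, and the claim "Priya and Ravi are the same type, and also exactly one of Faye and Ravi is a knight" is indeed true.
Since Yusuf is a knight, "Priya is a knight if and only if Ulric is a knave" needs to be true, which holds.
As a knight, Ravi's statement "Ulric is a knave exactly when Clio and Faye are different types" should be true; it is.

Faye is a knave, Priya is a knight, Ulric is a knave, Clio is a knight, Yusuf is a knight, and Ravi is a knight.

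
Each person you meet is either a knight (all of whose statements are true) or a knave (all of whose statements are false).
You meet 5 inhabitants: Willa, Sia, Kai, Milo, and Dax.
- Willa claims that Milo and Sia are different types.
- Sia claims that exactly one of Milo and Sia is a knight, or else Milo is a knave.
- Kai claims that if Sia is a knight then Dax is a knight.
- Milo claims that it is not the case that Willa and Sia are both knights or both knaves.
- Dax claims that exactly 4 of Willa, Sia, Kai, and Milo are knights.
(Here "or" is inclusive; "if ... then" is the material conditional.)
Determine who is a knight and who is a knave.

Willa is a knight, and the claim "Milo and Sia are different types" is indeed True.
As a knight, Sia's statement "exactly one of Milo and Sia is a knight, or else Milo is a knave" should be True; it is.
Since Kai is a knave, "if Sia is a knight then Dax is a knight" needs to be false, which holds.
Milo is a knave; "it is not the case that Willa and Sia are both knights or both knaves" is false, as required.
Dax is a knave; "exactly 4 of Willa, Sia, Kai, and Milo are knights" is false, as required.

Willa is a knight, Sia is a knight, Kai is a knave, Milo is a knave, and Dax is a knave.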